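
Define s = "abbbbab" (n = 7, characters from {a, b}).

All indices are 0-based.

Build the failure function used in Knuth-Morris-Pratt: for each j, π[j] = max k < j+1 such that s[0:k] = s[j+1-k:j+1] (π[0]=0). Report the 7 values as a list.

π[0] = 0
j=1 s[j]='b': π[1]=0 (border '')
j=2 s[j]='b': π[2]=0 (border '')
j=3 s[j]='b': π[3]=0 (border '')
j=4 s[j]='b': π[4]=0 (border '')
j=5 s[j]='a': π[5]=1 (border 'a')
j=6 s[j]='b': π[6]=2 (border 'ab')

[0, 0, 0, 0, 0, 1, 2]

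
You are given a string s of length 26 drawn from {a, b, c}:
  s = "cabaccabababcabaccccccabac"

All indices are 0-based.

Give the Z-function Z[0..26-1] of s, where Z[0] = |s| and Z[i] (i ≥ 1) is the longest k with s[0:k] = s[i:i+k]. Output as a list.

[26, 0, 0, 0, 1, 4, 0, 0, 0, 0, 0, 0, 6, 0, 0, 0, 1, 1, 1, 1, 1, 5, 0, 0, 0, 1]

Z[0]=26
i=1: fresh scan; Z[1]=0
i=2: fresh scan; Z[2]=0
i=3: fresh scan; Z[3]=0
i=4: fresh scan; Z[4]=1 grow→box=[4,5)
i=5: fresh scan; Z[5]=4 grow→box=[5,9)
i=6: min(r-i=3, Z[1]=0)=0; Z[6]=0
i=7: min(r-i=2, Z[2]=0)=0; Z[7]=0
i=8: min(r-i=1, Z[3]=0)=0; Z[8]=0
i=9: fresh scan; Z[9]=0
i=10: fresh scan; Z[10]=0
i=11: fresh scan; Z[11]=0
i=12: fresh scan; Z[12]=6 grow→box=[12,18)
i=13: min(r-i=5, Z[1]=0)=0; Z[13]=0
i=14: min(r-i=4, Z[2]=0)=0; Z[14]=0
i=15: min(r-i=3, Z[3]=0)=0; Z[15]=0
i=16: min(r-i=2, Z[4]=1)=1; Z[16]=1
i=17: min(r-i=1, Z[5]=4)=1; Z[17]=1
i=18: fresh scan; Z[18]=1 grow→box=[18,19)
i=19: fresh scan; Z[19]=1 grow→box=[19,20)
i=20: fresh scan; Z[20]=1 grow→box=[20,21)
i=21: fresh scan; Z[21]=5 grow→box=[21,26)
i=22: min(r-i=4, Z[1]=0)=0; Z[22]=0
i=23: min(r-i=3, Z[2]=0)=0; Z[23]=0
i=24: min(r-i=2, Z[3]=0)=0; Z[24]=0
i=25: min(r-i=1, Z[4]=1)=1; Z[25]=1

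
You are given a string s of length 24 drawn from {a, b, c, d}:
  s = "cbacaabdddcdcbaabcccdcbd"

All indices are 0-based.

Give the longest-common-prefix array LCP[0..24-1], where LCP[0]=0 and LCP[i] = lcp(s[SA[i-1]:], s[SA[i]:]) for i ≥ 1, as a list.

[0, 3, 1, 2, 1, 0, 2, 1, 1, 2, 0, 1, 3, 2, 1, 2, 1, 4, 0, 1, 3, 2, 1, 2]

rank→(start, suffix):
  0 → (14, 'aabcccdcbd')
  1 → (4, 'aabdddcdcbaabcccdcbd')
  2 → (15, 'abcccdcbd')
  3 → (5, 'abdddcdcbaabcccdcbd')
  4 → (2, 'acaabdddcdcbaabcccdcbd')
  5 → (13, 'baabcccdcbd')
  6 → (1, 'bacaabdddcdcbaabcccdcbd')
  7 → (16, 'bcccdcbd')
  8 → (22, 'bd')
  9 → (6, 'bdddcdcbaabcccdcbd')
  10 → (3, 'caabdddcdcbaabcccdcbd')
  11 → (12, 'cbaabcccdcbd')
  12 → (0, 'cbacaabdddcdcbaabcccdcbd')
  13 → (21, 'cbd')
  14 → (17, 'cccdcbd')
  15 → (18, 'ccdcbd')
  16 → (10, 'cdcbaabcccdcbd')
  17 → (19, 'cdcbd')
  18 → (23, 'd')
  19 → (11, 'dcbaabcccdcbd')
  20 → (20, 'dcbd')
  21 → (9, 'dcdcbaabcccdcbd')
  22 → (8, 'ddcdcbaabcccdcbd')
  23 → (7, 'dddcdcbaabcccdcbd')

SA = [14, 4, 15, 5, 2, 13, 1, 16, 22, 6, 3, 12, 0, 21, 17, 18, 10, 19, 23, 11, 20, 9, 8, 7]
[i] adj suffixes → lcp
  [1] 14/4 → 3 ('aab')
  [2] 4/15 → 1 ('a')
  [3] 15/5 → 2 ('ab')
  [4] 5/2 → 1 ('a')
  [5] 2/13 → 0 ('')
  [6] 13/1 → 2 ('ba')
  [7] 1/16 → 1 ('b')
  [8] 16/22 → 1 ('b')
  [9] 22/6 → 2 ('bd')
  [10] 6/3 → 0 ('')
  [11] 3/12 → 1 ('c')
  [12] 12/0 → 3 ('cba')
  [13] 0/21 → 2 ('cb')
  [14] 21/17 → 1 ('c')
  [15] 17/18 → 2 ('cc')
  [16] 18/10 → 1 ('c')
  [17] 10/19 → 4 ('cdcb')
  [18] 19/23 → 0 ('')
  [19] 23/11 → 1 ('d')
  [20] 11/20 → 3 ('dcb')
  [21] 20/9 → 2 ('dc')
  [22] 9/8 → 1 ('d')
  [23] 8/7 → 2 ('dd')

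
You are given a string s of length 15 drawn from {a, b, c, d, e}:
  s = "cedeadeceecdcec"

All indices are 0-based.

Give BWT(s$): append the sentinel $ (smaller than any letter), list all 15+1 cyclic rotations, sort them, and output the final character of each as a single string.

rank  rotation          last
    0  $cedeadeceecdcec  c
    1  adeceecdcec$cede  e
    2  c$cedeadeceecdce  e
    3  cdcec$cedeadecee  e
    4  cec$cedeadeceecd  d
    5  cedeadeceecdcec$  $
    6  ceecdcec$cedeade  e
    7  dcec$cedeadeceec  c
    8  deadeceecdcec$ce  e
    9  deceecdcec$cedea  a
   10  eadeceecdcec$ced  d
   11  ec$cedeadeceecdc  c
   12  ecdcec$cedeadece  e
   13  eceecdcec$cedead  d
   14  edeadeceecdcec$c  c
   15  eecdcec$cedeadec  c

ceeed$eceadcedcc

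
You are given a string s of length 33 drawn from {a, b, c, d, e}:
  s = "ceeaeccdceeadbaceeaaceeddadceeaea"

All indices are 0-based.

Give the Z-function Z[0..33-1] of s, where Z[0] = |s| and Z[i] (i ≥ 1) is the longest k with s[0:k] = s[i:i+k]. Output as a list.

[33, 0, 0, 0, 0, 1, 1, 0, 4, 0, 0, 0, 0, 0, 0, 4, 0, 0, 0, 0, 3, 0, 0, 0, 0, 0, 0, 5, 0, 0, 0, 0, 0]

Z[0]=33
i=1: fresh scan; Z[1]=0
i=2: fresh scan; Z[2]=0
i=3: fresh scan; Z[3]=0
i=4: fresh scan; Z[4]=0
i=5: fresh scan; Z[5]=1 scan→box=[5,6)
i=6: fresh scan; Z[6]=1 scan→box=[6,7)
i=7: fresh scan; Z[7]=0
i=8: fresh scan; Z[8]=4 scan→box=[8,12)
i=9: min(r-i=3, Z[1]=0)=0; Z[9]=0
i=10: min(r-i=2, Z[2]=0)=0; Z[10]=0
i=11: min(r-i=1, Z[3]=0)=0; Z[11]=0
i=12: fresh scan; Z[12]=0
i=13: fresh scan; Z[13]=0
i=14: fresh scan; Z[14]=0
i=15: fresh scan; Z[15]=4 scan→box=[15,19)
i=16: min(r-i=3, Z[1]=0)=0; Z[16]=0
i=17: min(r-i=2, Z[2]=0)=0; Z[17]=0
i=18: min(r-i=1, Z[3]=0)=0; Z[18]=0
i=19: fresh scan; Z[19]=0
i=20: fresh scan; Z[20]=3 scan→box=[20,23)
i=21: min(r-i=2, Z[1]=0)=0; Z[21]=0
i=22: min(r-i=1, Z[2]=0)=0; Z[22]=0
i=23: fresh scan; Z[23]=0
i=24: fresh scan; Z[24]=0
i=25: fresh scan; Z[25]=0
i=26: fresh scan; Z[26]=0
i=27: fresh scan; Z[27]=5 scan→box=[27,32)
i=28: min(r-i=4, Z[1]=0)=0; Z[28]=0
i=29: min(r-i=3, Z[2]=0)=0; Z[29]=0
i=30: min(r-i=2, Z[3]=0)=0; Z[30]=0
i=31: min(r-i=1, Z[4]=0)=0; Z[31]=0
i=32: fresh scan; Z[32]=0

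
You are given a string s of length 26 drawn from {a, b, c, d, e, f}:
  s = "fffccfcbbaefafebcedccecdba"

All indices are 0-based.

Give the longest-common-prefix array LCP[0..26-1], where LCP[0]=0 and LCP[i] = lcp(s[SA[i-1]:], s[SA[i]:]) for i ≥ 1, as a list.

sorted suffixes:
  #0 SA[0]=25  'a'
  #1 SA[1]=9  'aefafebcedccecdba'
  #2 SA[2]=12  'afebcedccecdba'
  #3 SA[3]=24  'ba'
  #4 SA[4]=8  'baefafebcedccecdba'
  #5 SA[5]=7  'bbaefafebcedccecdba'
  #6 SA[6]=15  'bcedccecdba'
  #7 SA[7]=6  'cbbaefafebcedccecdba'
  #8 SA[8]=19  'ccecdba'
  #9 SA[9]=3  'ccfcbbaefafebcedccecdba'
  #10 SA[10]=22  'cdba'
  #11 SA[11]=20  'cecdba'
  #12 SA[12]=16  'cedccecdba'
  #13 SA[13]=4  'cfcbbaefafebcedccecdba'
  #14 SA[14]=23  'dba'
  #15 SA[15]=18  'dccecdba'
  #16 SA[16]=14  'ebcedccecdba'
  #17 SA[17]=21  'ecdba'
  #18 SA[18]=17  'edccecdba'
  #19 SA[19]=10  'efafebcedccecdba'
  #20 SA[20]=11  'fafebcedccecdba'
  #21 SA[21]=5  'fcbbaefafebcedccecdba'
  #22 SA[22]=2  'fccfcbbaefafebcedccecdba'
  #23 SA[23]=13  'febcedccecdba'
  #24 SA[24]=1  'ffccfcbbaefafebcedccecdba'
  #25 SA[25]=0  'fffccfcbbaefafebcedccecdba'

SA = [25, 9, 12, 24, 8, 7, 15, 6, 19, 3, 22, 20, 16, 4, 23, 18, 14, 21, 17, 10, 11, 5, 2, 13, 1, 0]
[i] adj suffixes → lcp
  [1] 25/9 → 1 ('a')
  [2] 9/12 → 1 ('a')
  [3] 12/24 → 0 ('')
  [4] 24/8 → 2 ('ba')
  [5] 8/7 → 1 ('b')
  [6] 7/15 → 1 ('b')
  [7] 15/6 → 0 ('')
  [8] 6/19 → 1 ('c')
  [9] 19/3 → 2 ('cc')
  [10] 3/22 → 1 ('c')
  [11] 22/20 → 1 ('c')
  [12] 20/16 → 2 ('ce')
  [13] 16/4 → 1 ('c')
  [14] 4/23 → 0 ('')
  [15] 23/18 → 1 ('d')
  [16] 18/14 → 0 ('')
  [17] 14/21 → 1 ('e')
  [18] 21/17 → 1 ('e')
  [19] 17/10 → 1 ('e')
  [20] 10/11 → 0 ('')
  [21] 11/5 → 1 ('f')
  [22] 5/2 → 2 ('fc')
  [23] 2/13 → 1 ('f')
  [24] 13/1 → 1 ('f')
  [25] 1/0 → 2 ('ff')

[0, 1, 1, 0, 2, 1, 1, 0, 1, 2, 1, 1, 2, 1, 0, 1, 0, 1, 1, 1, 0, 1, 2, 1, 1, 2]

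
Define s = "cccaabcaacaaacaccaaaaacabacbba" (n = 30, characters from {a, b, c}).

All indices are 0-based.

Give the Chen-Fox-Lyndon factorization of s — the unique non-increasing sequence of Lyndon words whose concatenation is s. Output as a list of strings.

emit factor 1: 'c' (i=0, period=1)
emit factor 2: 'c' (i=1, period=1)
emit factor 3: 'c' (i=2, period=1)
emit factor 4: 'aabcaac' (i=3, period=7)
emit factor 5: 'aaacacc' (i=10, period=7)
emit factor 6: 'aaaaacabacbb' (i=17, period=12)
emit factor 7: 'a' (i=29, period=1)

["c", "c", "c", "aabcaac", "aaacacc", "aaaaacabacbb", "a"]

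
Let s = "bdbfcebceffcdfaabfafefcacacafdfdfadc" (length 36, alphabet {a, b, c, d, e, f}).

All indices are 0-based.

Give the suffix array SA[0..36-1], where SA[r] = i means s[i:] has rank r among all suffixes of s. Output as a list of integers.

sorted suffixes:
  #0 SA[0]=14  'aabfafefcacacafdfdfadc'
  #1 SA[1]=15  'abfafefcacacafdfdfadc'
  #2 SA[2]=23  'acacafdfdfadc'
  #3 SA[3]=25  'acafdfdfadc'
  #4 SA[4]=33  'adc'
  #5 SA[5]=27  'afdfdfadc'
  #6 SA[6]=18  'afefcacacafdfdfadc'
  #7 SA[7]=6  'bceffcdfaabfafefcacacafdfdfadc'
  #8 SA[8]=0  'bdbfcebceffcdfaabfafefcacacafdfdfadc'
  #9 SA[9]=16  'bfafefcacacafdfdfadc'
  #10 SA[10]=2  'bfcebceffcdfaabfafefcacacafdfdfadc'
  #11 SA[11]=35  'c'
  #12 SA[12]=22  'cacacafdfdfadc'
  #13 SA[13]=24  'cacafdfdfadc'
  #14 SA[14]=26  'cafdfdfadc'
  #15 SA[15]=11  'cdfaabfafefcacacafdfdfadc'
  #16 SA[16]=4  'cebceffcdfaabfafefcacacafdfdfadc'
  #17 SA[17]=7  'ceffcdfaabfafefcacacafdfdfadc'
  #18 SA[18]=1  'dbfcebceffcdfaabfafefcacacafdfdfadc'
  #19 SA[19]=34  'dc'
  #20 SA[20]=12  'dfaabfafefcacacafdfdfadc'
  #21 SA[21]=31  'dfadc'
  #22 SA[22]=29  'dfdfadc'
  #23 SA[23]=5  'ebceffcdfaabfafefcacacafdfdfadc'
  #24 SA[24]=20  'efcacacafdfdfadc'
  #25 SA[25]=8  'effcdfaabfafefcacacafdfdfadc'
  #26 SA[26]=13  'faabfafefcacacafdfdfadc'
  #27 SA[27]=32  'fadc'
  #28 SA[28]=17  'fafefcacacafdfdfadc'
  #29 SA[29]=21  'fcacacafdfdfadc'
  #30 SA[30]=10  'fcdfaabfafefcacacafdfdfadc'
  #31 SA[31]=3  'fcebceffcdfaabfafefcacacafdfdfadc'
  #32 SA[32]=30  'fdfadc'
  #33 SA[33]=28  'fdfdfadc'
  #34 SA[34]=19  'fefcacacafdfdfadc'
  #35 SA[35]=9  'ffcdfaabfafefcacacafdfdfadc'

[14, 15, 23, 25, 33, 27, 18, 6, 0, 16, 2, 35, 22, 24, 26, 11, 4, 7, 1, 34, 12, 31, 29, 5, 20, 8, 13, 32, 17, 21, 10, 3, 30, 28, 19, 9]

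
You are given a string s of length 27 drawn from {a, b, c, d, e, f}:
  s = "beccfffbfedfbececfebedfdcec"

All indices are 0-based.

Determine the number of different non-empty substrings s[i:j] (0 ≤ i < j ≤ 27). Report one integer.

rank→(start, suffix):
  0 → (0, 'beccfffbfedfbececfebedfdcec')
  1 → (12, 'bececfebedfdcec')
  2 → (19, 'bedfdcec')
  3 → (7, 'bfedfbececfebedfdcec')
  4 → (26, 'c')
  5 → (2, 'ccfffbfedfbececfebedfdcec')
  6 → (24, 'cec')
  7 → (14, 'cecfebedfdcec')
  8 → (16, 'cfebedfdcec')
  9 → (3, 'cfffbfedfbececfebedfdcec')
  10 → (23, 'dcec')
  11 → (10, 'dfbececfebedfdcec')
  12 → (21, 'dfdcec')
  13 → (18, 'ebedfdcec')
  14 → (25, 'ec')
  15 → (1, 'eccfffbfedfbececfebedfdcec')
  16 → (13, 'ececfebedfdcec')
  17 → (15, 'ecfebedfdcec')
  18 → (9, 'edfbececfebedfdcec')
  19 → (20, 'edfdcec')
  20 → (11, 'fbececfebedfdcec')
  21 → (6, 'fbfedfbececfebedfdcec')
  22 → (22, 'fdcec')
  23 → (17, 'febedfdcec')
  24 → (8, 'fedfbececfebedfdcec')
  25 → (5, 'ffbfedfbececfebedfdcec')
  26 → (4, 'fffbfedfbececfebedfdcec')

SA = [0, 12, 19, 7, 26, 2, 24, 14, 16, 3, 23, 10, 21, 18, 25, 1, 13, 15, 9, 20, 11, 6, 22, 17, 8, 5, 4]
i: (SA[i-1],SA[i]) lcp shared
  1: (0,12) 3 'bec'
  2: (12,19) 2 'be'
  3: (19,7) 1 'b'
  4: (7,26) 0 ''
  5: (26,2) 1 'c'
  6: (2,24) 1 'c'
  7: (24,14) 3 'cec'
  8: (14,16) 1 'c'
  9: (16,3) 2 'cf'
  10: (3,23) 0 ''
  11: (23,10) 1 'd'
  12: (10,21) 2 'df'
  13: (21,18) 0 ''
  14: (18,25) 1 'e'
  15: (25,1) 2 'ec'
  16: (1,13) 2 'ec'
  17: (13,15) 2 'ec'
  18: (15,9) 1 'e'
  19: (9,20) 3 'edf'
  20: (20,11) 0 ''
  21: (11,6) 2 'fb'
  22: (6,22) 1 'f'
  23: (22,17) 1 'f'
  24: (17,8) 2 'fe'
  25: (8,5) 1 'f'
  26: (5,4) 2 'ff'

n(n+1)/2 = 27·28/2 = 378
Σ LCP = 0 + 3 + 2 + 1 + 0 + 1 + 1 + 3 + 1 + 2 + 0 + 1 + 2 + 0 + 1 + 2 + 2 + 2 + 1 + 3 + 0 + 2 + 1 + 1 + 2 + 1 + 2 = 37
distinct = 378 − 37 = 341

341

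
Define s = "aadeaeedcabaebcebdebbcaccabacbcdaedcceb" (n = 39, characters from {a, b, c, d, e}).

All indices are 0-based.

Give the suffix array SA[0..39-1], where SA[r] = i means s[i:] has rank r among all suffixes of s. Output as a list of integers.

[0, 25, 9, 27, 22, 1, 11, 32, 4, 38, 26, 10, 19, 20, 29, 13, 16, 24, 8, 21, 28, 23, 35, 30, 36, 14, 31, 7, 34, 2, 17, 3, 37, 18, 12, 15, 6, 33, 5]

sorted suffixes:
  #0 SA[0]=0  'aadeaeedcabaebcebdebbcaccabacbcdaedcceb'
  #1 SA[1]=25  'abacbcdaedcceb'
  #2 SA[2]=9  'abaebcebdebbcaccabacbcdaedcceb'
  #3 SA[3]=27  'acbcdaedcceb'
  #4 SA[4]=22  'accabacbcdaedcceb'
  #5 SA[5]=1  'adeaeedcabaebcebdebbcaccabacbcdaedcceb'
  #6 SA[6]=11  'aebcebdebbcaccabacbcdaedcceb'
  #7 SA[7]=32  'aedcceb'
  #8 SA[8]=4  'aeedcabaebcebdebbcaccabacbcdaedcceb'
  #9 SA[9]=38  'b'
  #10 SA[10]=26  'bacbcdaedcceb'
  #11 SA[11]=10  'baebcebdebbcaccabacbcdaedcceb'
  #12 SA[12]=19  'bbcaccabacbcdaedcceb'
  #13 SA[13]=20  'bcaccabacbcdaedcceb'
  #14 SA[14]=29  'bcdaedcceb'
  #15 SA[15]=13  'bcebdebbcaccabacbcdaedcceb'
  #16 SA[16]=16  'bdebbcaccabacbcdaedcceb'
  #17 SA[17]=24  'cabacbcdaedcceb'
  #18 SA[18]=8  'cabaebcebdebbcaccabacbcdaedcceb'
  #19 SA[19]=21  'caccabacbcdaedcceb'
  #20 SA[20]=28  'cbcdaedcceb'
  #21 SA[21]=23  'ccabacbcdaedcceb'
  #22 SA[22]=35  'cceb'
  #23 SA[23]=30  'cdaedcceb'
  #24 SA[24]=36  'ceb'
  #25 SA[25]=14  'cebdebbcaccabacbcdaedcceb'
  #26 SA[26]=31  'daedcceb'
  #27 SA[27]=7  'dcabaebcebdebbcaccabacbcdaedcceb'
  #28 SA[28]=34  'dcceb'
  #29 SA[29]=2  'deaeedcabaebcebdebbcaccabacbcdaedcceb'
  #30 SA[30]=17  'debbcaccabacbcdaedcceb'
  #31 SA[31]=3  'eaeedcabaebcebdebbcaccabacbcdaedcceb'
  #32 SA[32]=37  'eb'
  #33 SA[33]=18  'ebbcaccabacbcdaedcceb'
  #34 SA[34]=12  'ebcebdebbcaccabacbcdaedcceb'
  #35 SA[35]=15  'ebdebbcaccabacbcdaedcceb'
  #36 SA[36]=6  'edcabaebcebdebbcaccabacbcdaedcceb'
  #37 SA[37]=33  'edcceb'
  #38 SA[38]=5  'eedcabaebcebdebbcaccabacbcdaedcceb'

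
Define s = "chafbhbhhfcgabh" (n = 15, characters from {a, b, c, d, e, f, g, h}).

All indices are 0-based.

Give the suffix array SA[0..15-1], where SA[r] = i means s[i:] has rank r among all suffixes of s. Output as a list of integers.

[12, 2, 13, 4, 6, 10, 0, 3, 9, 11, 14, 1, 5, 8, 7]

rank | idx | suffix
   0 |  12 | abh
   1 |   2 | afbhbhhfcgabh
   2 |  13 | bh
   3 |   4 | bhbhhfcgabh
   4 |   6 | bhhfcgabh
   5 |  10 | cgabh
   6 |   0 | chafbhbhhfcgabh
   7 |   3 | fbhbhhfcgabh
   8 |   9 | fcgabh
   9 |  11 | gabh
  10 |  14 | h
  11 |   1 | hafbhbhhfcgabh
  12 |   5 | hbhhfcgabh
  13 |   8 | hfcgabh
  14 |   7 | hhfcgabh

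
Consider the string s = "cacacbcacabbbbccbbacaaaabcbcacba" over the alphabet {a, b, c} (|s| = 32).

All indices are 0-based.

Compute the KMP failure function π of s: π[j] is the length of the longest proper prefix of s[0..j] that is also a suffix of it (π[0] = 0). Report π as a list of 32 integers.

[0, 0, 1, 2, 3, 0, 1, 2, 3, 4, 0, 0, 0, 0, 1, 1, 0, 0, 0, 1, 2, 0, 0, 0, 0, 1, 0, 1, 2, 3, 0, 0]

π[0] = 0
j=1 s[j]='a': π[1]=0 (border '')
j=2 s[j]='c': π[2]=1 (border 'c')
j=3 s[j]='a': π[3]=2 (border 'ca')
j=4 s[j]='c': π[4]=3 (border 'cac')
j=5 s[j]='b': k: 3→1→0; π[5]=0 (border '')
j=6 s[j]='c': π[6]=1 (border 'c')
j=7 s[j]='a': π[7]=2 (border 'ca')
j=8 s[j]='c': π[8]=3 (border 'cac')
j=9 s[j]='a': π[9]=4 (border 'caca')
j=10 s[j]='b': k: 4→2→0; π[10]=0 (border '')
j=11 s[j]='b': π[11]=0 (border '')
j=12 s[j]='b': π[12]=0 (border '')
j=13 s[j]='b': π[13]=0 (border '')
j=14 s[j]='c': π[14]=1 (border 'c')
j=15 s[j]='c': k: 1→0; π[15]=1 (border 'c')
j=16 s[j]='b': k: 1→0; π[16]=0 (border '')
j=17 s[j]='b': π[17]=0 (border '')
j=18 s[j]='a': π[18]=0 (border '')
j=19 s[j]='c': π[19]=1 (border 'c')
j=20 s[j]='a': π[20]=2 (border 'ca')
j=21 s[j]='a': k: 2→0; π[21]=0 (border '')
j=22 s[j]='a': π[22]=0 (border '')
j=23 s[j]='a': π[23]=0 (border '')
j=24 s[j]='b': π[24]=0 (border '')
j=25 s[j]='c': π[25]=1 (border 'c')
j=26 s[j]='b': k: 1→0; π[26]=0 (border '')
j=27 s[j]='c': π[27]=1 (border 'c')
j=28 s[j]='a': π[28]=2 (border 'ca')
j=29 s[j]='c': π[29]=3 (border 'cac')
j=30 s[j]='b': k: 3→1→0; π[30]=0 (border '')
j=31 s[j]='a': π[31]=0 (border '')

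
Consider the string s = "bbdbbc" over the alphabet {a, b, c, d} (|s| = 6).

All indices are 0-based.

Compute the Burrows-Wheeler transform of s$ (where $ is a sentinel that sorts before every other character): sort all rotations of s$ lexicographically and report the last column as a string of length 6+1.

rank  rotation last
    0  $bbdbbc  c
    1  bbc$bbd  d
    2  bbdbbc$  $
    3  bc$bbdb  b
    4  bdbbc$b  b
    5  c$bbdbb  b
    6  dbbc$bb  b

cd$bbbb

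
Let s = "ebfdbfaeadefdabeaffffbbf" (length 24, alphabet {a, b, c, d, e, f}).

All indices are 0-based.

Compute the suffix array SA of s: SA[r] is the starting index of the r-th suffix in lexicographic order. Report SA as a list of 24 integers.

rank→(start, suffix):
  0 → (13, 'abeaffffbbf')
  1 → (8, 'adefdabeaffffbbf')
  2 → (6, 'aeadefdabeaffffbbf')
  3 → (16, 'affffbbf')
  4 → (21, 'bbf')
  5 → (14, 'beaffffbbf')
  6 → (22, 'bf')
  7 → (4, 'bfaeadefdabeaffffbbf')
  8 → (1, 'bfdbfaeadefdabeaffffbbf')
  9 → (12, 'dabeaffffbbf')
  10 → (3, 'dbfaeadefdabeaffffbbf')
  11 → (9, 'defdabeaffffbbf')
  12 → (7, 'eadefdabeaffffbbf')
  13 → (15, 'eaffffbbf')
  14 → (0, 'ebfdbfaeadefdabeaffffbbf')
  15 → (10, 'efdabeaffffbbf')
  16 → (23, 'f')
  17 → (5, 'faeadefdabeaffffbbf')
  18 → (20, 'fbbf')
  19 → (11, 'fdabeaffffbbf')
  20 → (2, 'fdbfaeadefdabeaffffbbf')
  21 → (19, 'ffbbf')
  22 → (18, 'fffbbf')
  23 → (17, 'ffffbbf')

[13, 8, 6, 16, 21, 14, 22, 4, 1, 12, 3, 9, 7, 15, 0, 10, 23, 5, 20, 11, 2, 19, 18, 17]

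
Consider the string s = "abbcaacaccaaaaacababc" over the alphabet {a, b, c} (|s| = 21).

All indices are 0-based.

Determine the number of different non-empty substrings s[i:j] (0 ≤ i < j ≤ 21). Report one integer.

194

sorted suffixes:
  #0 SA[0]=10  'aaaaacababc'
  #1 SA[1]=11  'aaaacababc'
  #2 SA[2]=12  'aaacababc'
  #3 SA[3]=13  'aacababc'
  #4 SA[4]=4  'aacaccaaaaacababc'
  #5 SA[5]=16  'ababc'
  #6 SA[6]=0  'abbcaacaccaaaaacababc'
  #7 SA[7]=18  'abc'
  #8 SA[8]=14  'acababc'
  #9 SA[9]=5  'acaccaaaaacababc'
  #10 SA[10]=7  'accaaaaacababc'
  #11 SA[11]=17  'babc'
  #12 SA[12]=1  'bbcaacaccaaaaacababc'
  #13 SA[13]=19  'bc'
  #14 SA[14]=2  'bcaacaccaaaaacababc'
  #15 SA[15]=20  'c'
  #16 SA[16]=9  'caaaaacababc'
  #17 SA[17]=3  'caacaccaaaaacababc'
  #18 SA[18]=15  'cababc'
  #19 SA[19]=6  'caccaaaaacababc'
  #20 SA[20]=8  'ccaaaaacababc'

SA = [10, 11, 12, 13, 4, 16, 0, 18, 14, 5, 7, 17, 1, 19, 2, 20, 9, 3, 15, 6, 8]
rank  pair      lcp
   1  s[10:],s[11:]  4  'aaaa'
   2  s[11:],s[12:]  3  'aaa'
   3  s[12:],s[13:]  2  'aa'
   4  s[13:],s[4:]  4  'aaca'
   5  s[4:],s[16:]  1  'a'
   6  s[16:],s[0:]  2  'ab'
   7  s[0:],s[18:]  2  'ab'
   8  s[18:],s[14:]  1  'a'
   9  s[14:],s[5:]  3  'aca'
  10  s[5:],s[7:]  2  'ac'
  11  s[7:],s[17:]  0  ''
  12  s[17:],s[1:]  1  'b'
  13  s[1:],s[19:]  1  'b'
  14  s[19:],s[2:]  2  'bc'
  15  s[2:],s[20:]  0  ''
  16  s[20:],s[9:]  1  'c'
  17  s[9:],s[3:]  3  'caa'
  18  s[3:],s[15:]  2  'ca'
  19  s[15:],s[6:]  2  'ca'
  20  s[6:],s[8:]  1  'c'

n(n+1)/2 = 21·22/2 = 231
Σ LCP = 0 + 4 + 3 + 2 + 4 + 1 + 2 + 2 + 1 + 3 + 2 + 0 + 1 + 1 + 2 + 0 + 1 + 3 + 2 + 2 + 1 = 37
distinct = 231 − 37 = 194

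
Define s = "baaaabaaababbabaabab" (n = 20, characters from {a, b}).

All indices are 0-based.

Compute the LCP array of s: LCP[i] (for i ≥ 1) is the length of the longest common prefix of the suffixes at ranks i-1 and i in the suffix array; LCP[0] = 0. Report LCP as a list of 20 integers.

[0, 3, 5, 2, 4, 5, 1, 2, 4, 3, 4, 2, 0, 1, 4, 3, 2, 3, 3, 1]

rank→(start, suffix):
  0 → (1, 'aaaabaaababbabaabab')
  1 → (2, 'aaabaaababbabaabab')
  2 → (6, 'aaababbabaabab')
  3 → (3, 'aabaaababbabaabab')
  4 → (15, 'aabab')
  5 → (7, 'aababbabaabab')
  6 → (18, 'ab')
  7 → (4, 'abaaababbabaabab')
  8 → (13, 'abaabab')
  9 → (16, 'abab')
  10 → (8, 'ababbabaabab')
  11 → (10, 'abbabaabab')
  12 → (19, 'b')
  13 → (0, 'baaaabaaababbabaabab')
  14 → (5, 'baaababbabaabab')
  15 → (14, 'baabab')
  16 → (17, 'bab')
  17 → (12, 'babaabab')
  18 → (9, 'babbabaabab')
  19 → (11, 'bbabaabab')

SA = [1, 2, 6, 3, 15, 7, 18, 4, 13, 16, 8, 10, 19, 0, 5, 14, 17, 12, 9, 11]
i: (SA[i-1],SA[i]) lcp shared
  1: (1,2) 3 'aaa'
  2: (2,6) 5 'aaaba'
  3: (6,3) 2 'aa'
  4: (3,15) 4 'aaba'
  5: (15,7) 5 'aabab'
  6: (7,18) 1 'a'
  7: (18,4) 2 'ab'
  8: (4,13) 4 'abaa'
  9: (13,16) 3 'aba'
  10: (16,8) 4 'abab'
  11: (8,10) 2 'ab'
  12: (10,19) 0 ''
  13: (19,0) 1 'b'
  14: (0,5) 4 'baaa'
  15: (5,14) 3 'baa'
  16: (14,17) 2 'ba'
  17: (17,12) 3 'bab'
  18: (12,9) 3 'bab'
  19: (9,11) 1 'b'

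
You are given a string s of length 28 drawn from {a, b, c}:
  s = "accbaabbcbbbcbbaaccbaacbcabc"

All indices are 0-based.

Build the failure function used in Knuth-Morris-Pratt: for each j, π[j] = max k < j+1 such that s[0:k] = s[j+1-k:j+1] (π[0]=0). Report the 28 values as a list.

π[0] = 0
j=1 s[j]='c': π[1]=0 (border '')
j=2 s[j]='c': π[2]=0 (border '')
j=3 s[j]='b': π[3]=0 (border '')
j=4 s[j]='a': π[4]=1 (border 'a')
j=5 s[j]='a': k: 1→0; π[5]=1 (border 'a')
j=6 s[j]='b': k: 1→0; π[6]=0 (border '')
j=7 s[j]='b': π[7]=0 (border '')
j=8 s[j]='c': π[8]=0 (border '')
j=9 s[j]='b': π[9]=0 (border '')
j=10 s[j]='b': π[10]=0 (border '')
j=11 s[j]='b': π[11]=0 (border '')
j=12 s[j]='c': π[12]=0 (border '')
j=13 s[j]='b': π[13]=0 (border '')
j=14 s[j]='b': π[14]=0 (border '')
j=15 s[j]='a': π[15]=1 (border 'a')
j=16 s[j]='a': k: 1→0; π[16]=1 (border 'a')
j=17 s[j]='c': π[17]=2 (border 'ac')
j=18 s[j]='c': π[18]=3 (border 'acc')
j=19 s[j]='b': π[19]=4 (border 'accb')
j=20 s[j]='a': π[20]=5 (border 'accba')
j=21 s[j]='a': π[21]=6 (border 'accbaa')
j=22 s[j]='c': k: 6→1; π[22]=2 (border 'ac')
j=23 s[j]='b': k: 2→0; π[23]=0 (border '')
j=24 s[j]='c': π[24]=0 (border '')
j=25 s[j]='a': π[25]=1 (border 'a')
j=26 s[j]='b': k: 1→0; π[26]=0 (border '')
j=27 s[j]='c': π[27]=0 (border '')

[0, 0, 0, 0, 1, 1, 0, 0, 0, 0, 0, 0, 0, 0, 0, 1, 1, 2, 3, 4, 5, 6, 2, 0, 0, 1, 0, 0]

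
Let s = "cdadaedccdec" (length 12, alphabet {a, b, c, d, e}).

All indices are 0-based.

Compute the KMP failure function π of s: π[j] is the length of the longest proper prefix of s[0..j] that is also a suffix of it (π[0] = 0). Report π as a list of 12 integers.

[0, 0, 0, 0, 0, 0, 0, 1, 1, 2, 0, 1]

π[0] = 0
j=1 s[j]='d': π[1]=0 (border '')
j=2 s[j]='a': π[2]=0 (border '')
j=3 s[j]='d': π[3]=0 (border '')
j=4 s[j]='a': π[4]=0 (border '')
j=5 s[j]='e': π[5]=0 (border '')
j=6 s[j]='d': π[6]=0 (border '')
j=7 s[j]='c': π[7]=1 (border 'c')
j=8 s[j]='c': k: 1→0; π[8]=1 (border 'c')
j=9 s[j]='d': π[9]=2 (border 'cd')
j=10 s[j]='e': k: 2→0; π[10]=0 (border '')
j=11 s[j]='c': π[11]=1 (border 'c')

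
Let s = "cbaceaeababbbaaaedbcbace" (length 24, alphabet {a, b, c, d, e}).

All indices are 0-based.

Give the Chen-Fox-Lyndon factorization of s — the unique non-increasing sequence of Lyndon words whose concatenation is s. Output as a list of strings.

["c", "b", "aceae", "ababbb", "aaaedbcbace"]

emit factor 1: 'c' (i=0, period=1)
emit factor 2: 'b' (i=1, period=1)
emit factor 3: 'aceae' (i=2, period=5)
emit factor 4: 'ababbb' (i=7, period=6)
emit factor 5: 'aaaedbcbace' (i=13, period=11)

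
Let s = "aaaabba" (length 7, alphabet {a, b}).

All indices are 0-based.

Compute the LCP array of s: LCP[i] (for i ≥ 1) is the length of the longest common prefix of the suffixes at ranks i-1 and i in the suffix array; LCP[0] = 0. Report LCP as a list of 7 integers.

[0, 1, 3, 2, 1, 0, 1]

rank | idx | suffix
   0 |   6 | a
   1 |   0 | aaaabba
   2 |   1 | aaabba
   3 |   2 | aabba
   4 |   3 | abba
   5 |   5 | ba
   6 |   4 | bba

SA = [6, 0, 1, 2, 3, 5, 4]
i: (SA[i-1],SA[i]) lcp shared
  1: (6,0) 1 'a'
  2: (0,1) 3 'aaa'
  3: (1,2) 2 'aa'
  4: (2,3) 1 'a'
  5: (3,5) 0 ''
  6: (5,4) 1 'b'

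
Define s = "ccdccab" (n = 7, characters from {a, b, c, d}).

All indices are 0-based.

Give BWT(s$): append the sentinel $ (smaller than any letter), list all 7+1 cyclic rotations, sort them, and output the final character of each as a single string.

bcacd$cc

rank  rotation  last
    0  $ccdccab  b
    1  ab$ccdcc  c
    2  b$ccdcca  a
    3  cab$ccdc  c
    4  ccab$ccd  d
    5  ccdccab$  $
    6  cdccab$c  c
    7  dccab$cc  c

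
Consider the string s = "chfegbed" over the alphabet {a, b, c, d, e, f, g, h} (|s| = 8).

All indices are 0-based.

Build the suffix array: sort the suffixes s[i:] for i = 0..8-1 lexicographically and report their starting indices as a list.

[5, 0, 7, 6, 3, 2, 4, 1]

sorted suffixes:
  #0 SA[0]=5  'bed'
  #1 SA[1]=0  'chfegbed'
  #2 SA[2]=7  'd'
  #3 SA[3]=6  'ed'
  #4 SA[4]=3  'egbed'
  #5 SA[5]=2  'fegbed'
  #6 SA[6]=4  'gbed'
  #7 SA[7]=1  'hfegbed'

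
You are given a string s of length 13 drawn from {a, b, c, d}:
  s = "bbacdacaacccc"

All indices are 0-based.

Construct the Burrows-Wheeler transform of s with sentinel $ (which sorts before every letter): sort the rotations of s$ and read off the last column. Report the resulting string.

rank  rotation        last
    0  $bbacdacaacccc  c
    1  aacccc$bbacdac  c
    2  acaacccc$bbacd  d
    3  acccc$bbacdaca  a
    4  acdacaacccc$bb  b
    5  bacdacaacccc$b  b
    6  bbacdacaacccc$  $
    7  c$bbacdacaaccc  c
    8  caacccc$bbacda  a
    9  cc$bbacdacaacc  c
   10  ccc$bbacdacaac  c
   11  cccc$bbacdacaa  a
   12  cdacaacccc$bba  a
   13  dacaacccc$bbac  c

ccdabb$caccaac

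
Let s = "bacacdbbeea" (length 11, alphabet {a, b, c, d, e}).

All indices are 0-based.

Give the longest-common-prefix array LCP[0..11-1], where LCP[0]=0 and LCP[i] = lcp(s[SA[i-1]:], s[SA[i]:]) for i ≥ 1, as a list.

[0, 1, 2, 0, 1, 1, 0, 1, 0, 0, 1]

rank | idx | suffix
   0 |  10 | a
   1 |   1 | acacdbbeea
   2 |   3 | acdbbeea
   3 |   0 | bacacdbbeea
   4 |   6 | bbeea
   5 |   7 | beea
   6 |   2 | cacdbbeea
   7 |   4 | cdbbeea
   8 |   5 | dbbeea
   9 |   9 | ea
  10 |   8 | eea

SA = [10, 1, 3, 0, 6, 7, 2, 4, 5, 9, 8]
[i] adj suffixes → lcp
  [1] 10/1 → 1 ('a')
  [2] 1/3 → 2 ('ac')
  [3] 3/0 → 0 ('')
  [4] 0/6 → 1 ('b')
  [5] 6/7 → 1 ('b')
  [6] 7/2 → 0 ('')
  [7] 2/4 → 1 ('c')
  [8] 4/5 → 0 ('')
  [9] 5/9 → 0 ('')
  [10] 9/8 → 1 ('e')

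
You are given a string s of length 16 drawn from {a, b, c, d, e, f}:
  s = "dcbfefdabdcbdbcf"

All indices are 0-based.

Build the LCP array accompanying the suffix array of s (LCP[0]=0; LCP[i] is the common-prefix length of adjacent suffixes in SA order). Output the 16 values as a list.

[0, 0, 1, 2, 1, 0, 2, 1, 0, 1, 1, 3, 0, 0, 1, 1]

rank | idx | suffix
   0 |   7 | abdcbdbcf
   1 |  13 | bcf
   2 |  11 | bdbcf
   3 |   8 | bdcbdbcf
   4 |   2 | bfefdabdcbdbcf
   5 |  10 | cbdbcf
   6 |   1 | cbfefdabdcbdbcf
   7 |  14 | cf
   8 |   6 | dabdcbdbcf
   9 |  12 | dbcf
  10 |   9 | dcbdbcf
  11 |   0 | dcbfefdabdcbdbcf
  12 |   4 | efdabdcbdbcf
  13 |  15 | f
  14 |   5 | fdabdcbdbcf
  15 |   3 | fefdabdcbdbcf

SA = [7, 13, 11, 8, 2, 10, 1, 14, 6, 12, 9, 0, 4, 15, 5, 3]
rank  pair      lcp
   1  s[7:],s[13:]  0  ''
   2  s[13:],s[11:]  1  'b'
   3  s[11:],s[8:]  2  'bd'
   4  s[8:],s[2:]  1  'b'
   5  s[2:],s[10:]  0  ''
   6  s[10:],s[1:]  2  'cb'
   7  s[1:],s[14:]  1  'c'
   8  s[14:],s[6:]  0  ''
   9  s[6:],s[12:]  1  'd'
  10  s[12:],s[9:]  1  'd'
  11  s[9:],s[0:]  3  'dcb'
  12  s[0:],s[4:]  0  ''
  13  s[4:],s[15:]  0  ''
  14  s[15:],s[5:]  1  'f'
  15  s[5:],s[3:]  1  'f'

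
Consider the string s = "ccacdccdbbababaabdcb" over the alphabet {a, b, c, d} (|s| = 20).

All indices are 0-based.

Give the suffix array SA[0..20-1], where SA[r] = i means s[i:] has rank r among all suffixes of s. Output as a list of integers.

[14, 12, 10, 15, 2, 19, 13, 11, 9, 8, 16, 1, 18, 0, 5, 6, 3, 7, 17, 4]

rank→(start, suffix):
  0 → (14, 'aabdcb')
  1 → (12, 'abaabdcb')
  2 → (10, 'ababaabdcb')
  3 → (15, 'abdcb')
  4 → (2, 'acdccdbbababaabdcb')
  5 → (19, 'b')
  6 → (13, 'baabdcb')
  7 → (11, 'babaabdcb')
  8 → (9, 'bababaabdcb')
  9 → (8, 'bbababaabdcb')
  10 → (16, 'bdcb')
  11 → (1, 'cacdccdbbababaabdcb')
  12 → (18, 'cb')
  13 → (0, 'ccacdccdbbababaabdcb')
  14 → (5, 'ccdbbababaabdcb')
  15 → (6, 'cdbbababaabdcb')
  16 → (3, 'cdccdbbababaabdcb')
  17 → (7, 'dbbababaabdcb')
  18 → (17, 'dcb')
  19 → (4, 'dccdbbababaabdcb')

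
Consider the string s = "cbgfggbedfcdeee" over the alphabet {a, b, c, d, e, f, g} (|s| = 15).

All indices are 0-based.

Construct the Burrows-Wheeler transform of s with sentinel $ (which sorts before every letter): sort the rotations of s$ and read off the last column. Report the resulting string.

egc$fceebeddggbf

rank  rotation          last
    0  $cbgfggbedfcdeee  e
    1  bedfcdeee$cbgfgg  g
    2  bgfggbedfcdeee$c  c
    3  cbgfggbedfcdeee$  $
    4  cdeee$cbgfggbedf  f
    5  deee$cbgfggbedfc  c
    6  dfcdeee$cbgfggbe  e
    7  e$cbgfggbedfcdee  e
    8  edfcdeee$cbgfggb  b
    9  ee$cbgfggbedfcde  e
   10  eee$cbgfggbedfcd  d
   11  fcdeee$cbgfggbed  d
   12  fggbedfcdeee$cbg  g
   13  gbedfcdeee$cbgfg  g
   14  gfggbedfcdeee$cb  b
   15  ggbedfcdeee$cbgf  f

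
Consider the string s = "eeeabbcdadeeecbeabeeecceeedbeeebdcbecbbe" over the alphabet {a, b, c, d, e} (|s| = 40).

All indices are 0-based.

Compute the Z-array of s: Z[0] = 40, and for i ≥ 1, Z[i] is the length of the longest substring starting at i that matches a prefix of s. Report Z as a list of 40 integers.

[40, 2, 1, 0, 0, 0, 0, 0, 0, 0, 3, 2, 1, 0, 0, 1, 0, 0, 3, 2, 1, 0, 0, 3, 2, 1, 0, 0, 3, 2, 1, 0, 0, 0, 0, 1, 0, 0, 0, 1]

Z[0]=40
i=1: i≥r, start 0; Z[1]=2 extend→box=[1,3)
i=2: min(r-i=1, Z[1]=2)=1; Z[2]=1
i=3: i≥r, start 0; Z[3]=0
i=4: i≥r, start 0; Z[4]=0
i=5: i≥r, start 0; Z[5]=0
i=6: i≥r, start 0; Z[6]=0
i=7: i≥r, start 0; Z[7]=0
i=8: i≥r, start 0; Z[8]=0
i=9: i≥r, start 0; Z[9]=0
i=10: i≥r, start 0; Z[10]=3 extend→box=[10,13)
i=11: min(r-i=2, Z[1]=2)=2; Z[11]=2
i=12: min(r-i=1, Z[2]=1)=1; Z[12]=1
i=13: i≥r, start 0; Z[13]=0
i=14: i≥r, start 0; Z[14]=0
i=15: i≥r, start 0; Z[15]=1 extend→box=[15,16)
i=16: i≥r, start 0; Z[16]=0
i=17: i≥r, start 0; Z[17]=0
i=18: i≥r, start 0; Z[18]=3 extend→box=[18,21)
i=19: min(r-i=2, Z[1]=2)=2; Z[19]=2
i=20: min(r-i=1, Z[2]=1)=1; Z[20]=1
i=21: i≥r, start 0; Z[21]=0
i=22: i≥r, start 0; Z[22]=0
i=23: i≥r, start 0; Z[23]=3 extend→box=[23,26)
i=24: min(r-i=2, Z[1]=2)=2; Z[24]=2
i=25: min(r-i=1, Z[2]=1)=1; Z[25]=1
i=26: i≥r, start 0; Z[26]=0
i=27: i≥r, start 0; Z[27]=0
i=28: i≥r, start 0; Z[28]=3 extend→box=[28,31)
i=29: min(r-i=2, Z[1]=2)=2; Z[29]=2
i=30: min(r-i=1, Z[2]=1)=1; Z[30]=1
i=31: i≥r, start 0; Z[31]=0
i=32: i≥r, start 0; Z[32]=0
i=33: i≥r, start 0; Z[33]=0
i=34: i≥r, start 0; Z[34]=0
i=35: i≥r, start 0; Z[35]=1 extend→box=[35,36)
i=36: i≥r, start 0; Z[36]=0
i=37: i≥r, start 0; Z[37]=0
i=38: i≥r, start 0; Z[38]=0
i=39: i≥r, start 0; Z[39]=1 extend→box=[39,40)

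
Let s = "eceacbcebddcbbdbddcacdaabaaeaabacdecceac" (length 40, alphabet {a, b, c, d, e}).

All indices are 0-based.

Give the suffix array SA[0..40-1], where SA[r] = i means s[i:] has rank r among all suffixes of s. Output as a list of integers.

[22, 28, 25, 23, 29, 38, 3, 19, 31, 26, 24, 30, 12, 5, 13, 15, 8, 39, 18, 11, 4, 35, 20, 32, 36, 1, 6, 21, 14, 17, 10, 16, 9, 33, 27, 37, 2, 7, 34, 0]

rank | idx | suffix
   0 |  22 | aabaaeaabacdecceac
   1 |  28 | aabacdecceac
   2 |  25 | aaeaabacdecceac
   3 |  23 | abaaeaabacdecceac
   4 |  29 | abacdecceac
   5 |  38 | ac
   6 |   3 | acbcebddcbbdbddcacdaabaaeaabacdecceac
   7 |  19 | acdaabaaeaabacdecceac
   8 |  31 | acdecceac
   9 |  26 | aeaabacdecceac
  10 |  24 | baaeaabacdecceac
  11 |  30 | bacdecceac
  12 |  12 | bbdbddcacdaabaaeaabacdecceac
  13 |   5 | bcebddcbbdbddcacdaabaaeaabacdecceac
  14 |  13 | bdbddcacdaabaaeaabacdecceac
  15 |  15 | bddcacdaabaaeaabacdecceac
  16 |   8 | bddcbbdbddcacdaabaaeaabacdecceac
  17 |  39 | c
  18 |  18 | cacdaabaaeaabacdecceac
  19 |  11 | cbbdbddcacdaabaaeaabacdecceac
  20 |   4 | cbcebddcbbdbddcacdaabaaeaabacdecceac
  21 |  35 | cceac
  22 |  20 | cdaabaaeaabacdecceac
  23 |  32 | cdecceac
  24 |  36 | ceac
  25 |   1 | ceacbcebddcbbdbddcacdaabaaeaabacdecceac
  26 |   6 | cebddcbbdbddcacdaabaaeaabacdecceac
  27 |  21 | daabaaeaabacdecceac
  28 |  14 | dbddcacdaabaaeaabacdecceac
  29 |  17 | dcacdaabaaeaabacdecceac
  30 |  10 | dcbbdbddcacdaabaaeaabacdecceac
  31 |  16 | ddcacdaabaaeaabacdecceac
  32 |   9 | ddcbbdbddcacdaabaaeaabacdecceac
  33 |  33 | decceac
  34 |  27 | eaabacdecceac
  35 |  37 | eac
  36 |   2 | eacbcebddcbbdbddcacdaabaaeaabacdecceac
  37 |   7 | ebddcbbdbddcacdaabaaeaabacdecceac
  38 |  34 | ecceac
  39 |   0 | eceacbcebddcbbdbddcacdaabaaeaabacdecceac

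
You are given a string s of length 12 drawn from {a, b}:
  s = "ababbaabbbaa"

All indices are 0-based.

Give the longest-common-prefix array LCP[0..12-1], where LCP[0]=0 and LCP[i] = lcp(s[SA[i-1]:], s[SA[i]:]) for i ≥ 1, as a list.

[0, 1, 2, 1, 2, 3, 0, 3, 2, 1, 4, 2]

sorted suffixes:
  #0 SA[0]=11  'a'
  #1 SA[1]=10  'aa'
  #2 SA[2]=5  'aabbbaa'
  #3 SA[3]=0  'ababbaabbbaa'
  #4 SA[4]=2  'abbaabbbaa'
  #5 SA[5]=6  'abbbaa'
  #6 SA[6]=9  'baa'
  #7 SA[7]=4  'baabbbaa'
  #8 SA[8]=1  'babbaabbbaa'
  #9 SA[9]=8  'bbaa'
  #10 SA[10]=3  'bbaabbbaa'
  #11 SA[11]=7  'bbbaa'

SA = [11, 10, 5, 0, 2, 6, 9, 4, 1, 8, 3, 7]
[i] adj suffixes → lcp
  [1] 11/10 → 1 ('a')
  [2] 10/5 → 2 ('aa')
  [3] 5/0 → 1 ('a')
  [4] 0/2 → 2 ('ab')
  [5] 2/6 → 3 ('abb')
  [6] 6/9 → 0 ('')
  [7] 9/4 → 3 ('baa')
  [8] 4/1 → 2 ('ba')
  [9] 1/8 → 1 ('b')
  [10] 8/3 → 4 ('bbaa')
  [11] 3/7 → 2 ('bb')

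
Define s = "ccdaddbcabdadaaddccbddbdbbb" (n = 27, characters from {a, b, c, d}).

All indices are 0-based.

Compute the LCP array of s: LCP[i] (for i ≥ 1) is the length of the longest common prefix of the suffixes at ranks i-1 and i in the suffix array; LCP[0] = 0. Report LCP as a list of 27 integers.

[0, 1, 1, 2, 3, 0, 1, 2, 1, 1, 2, 2, 0, 1, 1, 2, 1, 0, 2, 3, 1, 2, 2, 1, 1, 3, 2]

rank→(start, suffix):
  0 → (13, 'aaddccbddbdbbb')
  1 → (8, 'abdadaaddccbddbdbbb')
  2 → (11, 'adaaddccbddbdbbb')
  3 → (3, 'addbcabdadaaddccbddbdbbb')
  4 → (14, 'addccbddbdbbb')
  5 → (26, 'b')
  6 → (25, 'bb')
  7 → (24, 'bbb')
  8 → (6, 'bcabdadaaddccbddbdbbb')
  9 → (9, 'bdadaaddccbddbdbbb')
  10 → (22, 'bdbbb')
  11 → (19, 'bddbdbbb')
  12 → (7, 'cabdadaaddccbddbdbbb')
  13 → (18, 'cbddbdbbb')
  14 → (17, 'ccbddbdbbb')
  15 → (0, 'ccdaddbcabdadaaddccbddbdbbb')
  16 → (1, 'cdaddbcabdadaaddccbddbdbbb')
  17 → (12, 'daaddccbddbdbbb')
  18 → (10, 'dadaaddccbddbdbbb')
  19 → (2, 'daddbcabdadaaddccbddbdbbb')
  20 → (23, 'dbbb')
  21 → (5, 'dbcabdadaaddccbddbdbbb')
  22 → (21, 'dbdbbb')
  23 → (16, 'dccbddbdbbb')
  24 → (4, 'ddbcabdadaaddccbddbdbbb')
  25 → (20, 'ddbdbbb')
  26 → (15, 'ddccbddbdbbb')

SA = [13, 8, 11, 3, 14, 26, 25, 24, 6, 9, 22, 19, 7, 18, 17, 0, 1, 12, 10, 2, 23, 5, 21, 16, 4, 20, 15]
[i] adj suffixes → lcp
  [1] 13/8 → 1 ('a')
  [2] 8/11 → 1 ('a')
  [3] 11/3 → 2 ('ad')
  [4] 3/14 → 3 ('add')
  [5] 14/26 → 0 ('')
  [6] 26/25 → 1 ('b')
  [7] 25/24 → 2 ('bb')
  [8] 24/6 → 1 ('b')
  [9] 6/9 → 1 ('b')
  [10] 9/22 → 2 ('bd')
  [11] 22/19 → 2 ('bd')
  [12] 19/7 → 0 ('')
  [13] 7/18 → 1 ('c')
  [14] 18/17 → 1 ('c')
  [15] 17/0 → 2 ('cc')
  [16] 0/1 → 1 ('c')
  [17] 1/12 → 0 ('')
  [18] 12/10 → 2 ('da')
  [19] 10/2 → 3 ('dad')
  [20] 2/23 → 1 ('d')
  [21] 23/5 → 2 ('db')
  [22] 5/21 → 2 ('db')
  [23] 21/16 → 1 ('d')
  [24] 16/4 → 1 ('d')
  [25] 4/20 → 3 ('ddb')
  [26] 20/15 → 2 ('dd')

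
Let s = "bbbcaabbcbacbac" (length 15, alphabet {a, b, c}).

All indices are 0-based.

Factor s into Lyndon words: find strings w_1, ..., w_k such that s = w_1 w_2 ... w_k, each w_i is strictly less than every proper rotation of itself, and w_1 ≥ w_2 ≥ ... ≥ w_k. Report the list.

emit factor 1: 'bbbc' (i=0, period=4)
emit factor 2: 'aabbcbacbac' (i=4, period=11)

["bbbc", "aabbcbacbac"]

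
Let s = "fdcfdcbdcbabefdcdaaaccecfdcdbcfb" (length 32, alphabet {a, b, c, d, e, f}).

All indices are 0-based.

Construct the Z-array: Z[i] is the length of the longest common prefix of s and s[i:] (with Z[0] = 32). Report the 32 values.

[32, 0, 0, 3, 0, 0, 0, 0, 0, 0, 0, 0, 0, 3, 0, 0, 0, 0, 0, 0, 0, 0, 0, 0, 3, 0, 0, 0, 0, 0, 1, 0]

Z[0]=32
i=1: fresh scan; Z[1]=0
i=2: fresh scan; Z[2]=0
i=3: fresh scan; Z[3]=3 scan→box=[3,6)
i=4: min(r-i=2, Z[1]=0)=0; Z[4]=0
i=5: min(r-i=1, Z[2]=0)=0; Z[5]=0
i=6: fresh scan; Z[6]=0
i=7: fresh scan; Z[7]=0
i=8: fresh scan; Z[8]=0
i=9: fresh scan; Z[9]=0
i=10: fresh scan; Z[10]=0
i=11: fresh scan; Z[11]=0
i=12: fresh scan; Z[12]=0
i=13: fresh scan; Z[13]=3 scan→box=[13,16)
i=14: min(r-i=2, Z[1]=0)=0; Z[14]=0
i=15: min(r-i=1, Z[2]=0)=0; Z[15]=0
i=16: fresh scan; Z[16]=0
i=17: fresh scan; Z[17]=0
i=18: fresh scan; Z[18]=0
i=19: fresh scan; Z[19]=0
i=20: fresh scan; Z[20]=0
i=21: fresh scan; Z[21]=0
i=22: fresh scan; Z[22]=0
i=23: fresh scan; Z[23]=0
i=24: fresh scan; Z[24]=3 scan→box=[24,27)
i=25: min(r-i=2, Z[1]=0)=0; Z[25]=0
i=26: min(r-i=1, Z[2]=0)=0; Z[26]=0
i=27: fresh scan; Z[27]=0
i=28: fresh scan; Z[28]=0
i=29: fresh scan; Z[29]=0
i=30: fresh scan; Z[30]=1 scan→box=[30,31)
i=31: fresh scan; Z[31]=0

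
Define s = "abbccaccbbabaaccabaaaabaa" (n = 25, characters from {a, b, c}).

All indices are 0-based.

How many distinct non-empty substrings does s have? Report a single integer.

rank→(start, suffix):
  0 → (24, 'a')
  1 → (23, 'aa')
  2 → (18, 'aaaabaa')
  3 → (19, 'aaabaa')
  4 → (20, 'aabaa')
  5 → (12, 'aaccabaaaabaa')
  6 → (21, 'abaa')
  7 → (16, 'abaaaabaa')
  8 → (10, 'abaaccabaaaabaa')
  9 → (0, 'abbccaccbbabaaccabaaaabaa')
  10 → (13, 'accabaaaabaa')
  11 → (5, 'accbbabaaccabaaaabaa')
  12 → (22, 'baa')
  13 → (17, 'baaaabaa')
  14 → (11, 'baaccabaaaabaa')
  15 → (9, 'babaaccabaaaabaa')
  16 → (8, 'bbabaaccabaaaabaa')
  17 → (1, 'bbccaccbbabaaccabaaaabaa')
  18 → (2, 'bccaccbbabaaccabaaaabaa')
  19 → (15, 'cabaaaabaa')
  20 → (4, 'caccbbabaaccabaaaabaa')
  21 → (7, 'cbbabaaccabaaaabaa')
  22 → (14, 'ccabaaaabaa')
  23 → (3, 'ccaccbbabaaccabaaaabaa')
  24 → (6, 'ccbbabaaccabaaaabaa')

SA = [24, 23, 18, 19, 20, 12, 21, 16, 10, 0, 13, 5, 22, 17, 11, 9, 8, 1, 2, 15, 4, 7, 14, 3, 6]
[i] adj suffixes → lcp
  [1] 24/23 → 1 ('a')
  [2] 23/18 → 2 ('aa')
  [3] 18/19 → 3 ('aaa')
  [4] 19/20 → 2 ('aa')
  [5] 20/12 → 2 ('aa')
  [6] 12/21 → 1 ('a')
  [7] 21/16 → 4 ('abaa')
  [8] 16/10 → 4 ('abaa')
  [9] 10/0 → 2 ('ab')
  [10] 0/13 → 1 ('a')
  [11] 13/5 → 3 ('acc')
  [12] 5/22 → 0 ('')
  [13] 22/17 → 3 ('baa')
  [14] 17/11 → 3 ('baa')
  [15] 11/9 → 2 ('ba')
  [16] 9/8 → 1 ('b')
  [17] 8/1 → 2 ('bb')
  [18] 1/2 → 1 ('b')
  [19] 2/15 → 0 ('')
  [20] 15/4 → 2 ('ca')
  [21] 4/7 → 1 ('c')
  [22] 7/14 → 1 ('c')
  [23] 14/3 → 3 ('cca')
  [24] 3/6 → 2 ('cc')

n(n+1)/2 = 25·26/2 = 325
Σ LCP = 0 + 1 + 2 + 3 + 2 + 2 + 1 + 4 + 4 + 2 + 1 + 3 + 0 + 3 + 3 + 2 + 1 + 2 + 1 + 0 + 2 + 1 + 1 + 3 + 2 = 46
distinct = 325 − 46 = 279

279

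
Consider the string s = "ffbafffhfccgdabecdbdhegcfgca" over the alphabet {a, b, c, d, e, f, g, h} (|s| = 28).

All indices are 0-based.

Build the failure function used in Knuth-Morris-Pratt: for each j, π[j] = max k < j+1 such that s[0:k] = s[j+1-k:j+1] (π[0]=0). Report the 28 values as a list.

π[0] = 0
j=1 s[j]='f': π[1]=1 (border 'f')
j=2 s[j]='b': k: 1→0; π[2]=0 (border '')
j=3 s[j]='a': π[3]=0 (border '')
j=4 s[j]='f': π[4]=1 (border 'f')
j=5 s[j]='f': π[5]=2 (border 'ff')
j=6 s[j]='f': k: 2→1; π[6]=2 (border 'ff')
j=7 s[j]='h': k: 2→1→0; π[7]=0 (border '')
j=8 s[j]='f': π[8]=1 (border 'f')
j=9 s[j]='c': k: 1→0; π[9]=0 (border '')
j=10 s[j]='c': π[10]=0 (border '')
j=11 s[j]='g': π[11]=0 (border '')
j=12 s[j]='d': π[12]=0 (border '')
j=13 s[j]='a': π[13]=0 (border '')
j=14 s[j]='b': π[14]=0 (border '')
j=15 s[j]='e': π[15]=0 (border '')
j=16 s[j]='c': π[16]=0 (border '')
j=17 s[j]='d': π[17]=0 (border '')
j=18 s[j]='b': π[18]=0 (border '')
j=19 s[j]='d': π[19]=0 (border '')
j=20 s[j]='h': π[20]=0 (border '')
j=21 s[j]='e': π[21]=0 (border '')
j=22 s[j]='g': π[22]=0 (border '')
j=23 s[j]='c': π[23]=0 (border '')
j=24 s[j]='f': π[24]=1 (border 'f')
j=25 s[j]='g': k: 1→0; π[25]=0 (border '')
j=26 s[j]='c': π[26]=0 (border '')
j=27 s[j]='a': π[27]=0 (border '')

[0, 1, 0, 0, 1, 2, 2, 0, 1, 0, 0, 0, 0, 0, 0, 0, 0, 0, 0, 0, 0, 0, 0, 0, 1, 0, 0, 0]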